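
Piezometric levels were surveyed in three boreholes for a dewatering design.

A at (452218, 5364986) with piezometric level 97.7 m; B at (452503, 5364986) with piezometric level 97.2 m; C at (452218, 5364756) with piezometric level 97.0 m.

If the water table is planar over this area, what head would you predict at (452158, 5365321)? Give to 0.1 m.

∂h/∂x = (97.2 − 97.7) / (452503 − 452218) = -0.001754
∂h/∂y = (97.0 − 97.7) / (5364756 − 5364986) = +0.003043
h(452158, 5365321) = 97.7 + (-0.001754)·(-60) + (+0.003043)·(335) = 97.7 +0.105 +1.020 = 98.825 m.

98.8 m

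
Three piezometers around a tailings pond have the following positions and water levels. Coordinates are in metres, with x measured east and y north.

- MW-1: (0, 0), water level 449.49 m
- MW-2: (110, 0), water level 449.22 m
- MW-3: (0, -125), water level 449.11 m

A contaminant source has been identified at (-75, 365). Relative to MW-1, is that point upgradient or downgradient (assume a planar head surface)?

∂h/∂x = (449.22 − 449.49) / (110 − 0) = -0.002455
∂h/∂y = (449.11 − 449.49) / (-125 − 0) = +0.003040
Head at (-75, 365) = 449.49 + (-0.002455)·(-75) + (+0.003040)·(365) = 450.78 m.
That is higher than the 449.49 m at MW-1, so the point is upgradient.

upgradient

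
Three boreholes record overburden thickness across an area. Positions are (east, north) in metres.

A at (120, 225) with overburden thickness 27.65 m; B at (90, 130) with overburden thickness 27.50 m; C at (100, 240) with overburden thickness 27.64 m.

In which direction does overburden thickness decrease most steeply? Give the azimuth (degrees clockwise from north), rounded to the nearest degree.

230°

Three-point gradient (reference A): Δ to B = (-30, -95, -0.15), Δ to C = (-20, 15, -0.01).
∂d/∂x = +0.001362, ∂d/∂y = +0.001149 (det = -2350).
Steepest decrease is along −∇f: components (-0.001362 E, -0.001149 N).
Azimuth = atan2(-0.001362, -0.001149) = 229.8° ≈ 230°.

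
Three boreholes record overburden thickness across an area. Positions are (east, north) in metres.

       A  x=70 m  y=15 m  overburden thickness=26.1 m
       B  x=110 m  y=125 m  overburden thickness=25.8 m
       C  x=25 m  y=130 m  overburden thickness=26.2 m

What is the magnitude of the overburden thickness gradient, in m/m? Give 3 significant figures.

0.00487 m/m

Differences from A: to B (Δx, Δy, Δh) = (40, 110, -0.3); to C = (-45, 115, +0.1).
Determinant of the coordinate differences = 40·115 − (-45)·110 = 9550.
∂d/∂x = [(-0.3)·115 − (+0.1)·110] / 9550 = -0.004764
∂d/∂y = [40·(+0.1) − (-45)·(-0.3)] / 9550 = -0.0009948
|∇f| = √(-0.004764² + -0.0009948²) = 0.004867 m/m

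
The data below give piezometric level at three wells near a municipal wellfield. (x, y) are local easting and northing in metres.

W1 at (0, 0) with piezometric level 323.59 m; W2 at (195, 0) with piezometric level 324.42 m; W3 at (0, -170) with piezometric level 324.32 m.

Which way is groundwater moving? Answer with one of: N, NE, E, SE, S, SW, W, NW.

NW

∂h/∂x = (324.42 − 323.59) / (195 − 0) = +0.004256
∂h/∂y = (324.32 − 323.59) / (-170 − 0) = -0.004294
Flow = −∇h = (-0.004256 east, +0.004294 north), which points northwest.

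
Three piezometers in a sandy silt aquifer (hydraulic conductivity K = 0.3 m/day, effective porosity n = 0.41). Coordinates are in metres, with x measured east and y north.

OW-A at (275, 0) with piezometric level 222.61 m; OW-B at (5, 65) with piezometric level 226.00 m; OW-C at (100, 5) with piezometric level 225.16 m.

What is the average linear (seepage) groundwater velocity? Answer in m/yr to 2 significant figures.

Three-point gradient (reference OW-A): Δ to OW-B = (-270, 65, +3.39), Δ to OW-C = (-175, 5, +2.55).
∂h/∂x = -0.01484, ∂h/∂y = -0.009501 (det = 10025).
|∇h| = √(-0.01484² + -0.009501²) = 0.01762
Seepage velocity v = K·i/n = 0.3 × 0.01762 / 0.41 = 0.01289 m/day = 4.708 m/yr.

4.7 m/yr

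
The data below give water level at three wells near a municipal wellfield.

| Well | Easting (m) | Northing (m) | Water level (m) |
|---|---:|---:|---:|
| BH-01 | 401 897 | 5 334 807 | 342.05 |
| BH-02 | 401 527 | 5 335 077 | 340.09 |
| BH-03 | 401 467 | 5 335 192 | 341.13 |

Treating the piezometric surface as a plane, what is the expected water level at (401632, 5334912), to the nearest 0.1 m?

339.0 m

Taking BH-01 as reference: BH-02−BH-01 = (-370, 270, -1.96); BH-03−BH-01 = (-430, 385, -0.92).
Determinant of the coordinate differences = (-370)·385 − (-430)·270 = -26350.
∂h/∂x = [(-1.96)·385 − (-0.92)·270] / -26350 = +0.01921
∂h/∂y = [(-370)·(-0.92) − (-430)·(-1.96)] / -26350 = +0.01907
h(401632, 5334912) = 342.05 + (+0.01921)·(-265) + (+0.01907)·(105) = 342.05 -5.091 +2.002 = 338.961 m.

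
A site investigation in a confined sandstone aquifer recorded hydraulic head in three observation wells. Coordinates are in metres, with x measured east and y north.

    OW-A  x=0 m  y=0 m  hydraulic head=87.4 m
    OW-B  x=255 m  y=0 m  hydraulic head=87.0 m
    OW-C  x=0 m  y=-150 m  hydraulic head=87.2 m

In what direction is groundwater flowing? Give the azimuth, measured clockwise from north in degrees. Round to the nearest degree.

130°

∂h/∂x = (87.0 − 87.4) / (255 − 0) = -0.001569
∂h/∂y = (87.2 − 87.4) / (-150 − 0) = +0.001333
Flow direction (−∇h) has components (+0.001569 E, -0.001333 N).
Azimuth = atan2(E, N) = atan2(+0.001569, -0.001333) = 130.4° ≈ 130°.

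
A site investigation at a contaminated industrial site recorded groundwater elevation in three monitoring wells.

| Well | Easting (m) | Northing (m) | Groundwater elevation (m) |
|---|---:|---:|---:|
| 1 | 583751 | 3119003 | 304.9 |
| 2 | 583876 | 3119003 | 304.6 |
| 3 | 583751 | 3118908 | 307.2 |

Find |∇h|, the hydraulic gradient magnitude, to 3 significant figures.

∂h/∂x = (304.6 − 304.9) / (583876 − 583751) = -0.002400
∂h/∂y = (307.2 − 304.9) / (3118908 − 3119003) = -0.02421
|∇h| = √(-0.002400² + -0.02421²) = 0.02433

0.0243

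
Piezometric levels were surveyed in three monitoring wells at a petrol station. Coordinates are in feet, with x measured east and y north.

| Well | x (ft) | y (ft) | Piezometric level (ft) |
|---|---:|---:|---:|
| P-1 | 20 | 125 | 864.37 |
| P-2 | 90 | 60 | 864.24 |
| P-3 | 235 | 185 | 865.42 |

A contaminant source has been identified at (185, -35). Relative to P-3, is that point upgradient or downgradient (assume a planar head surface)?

downgradient

With h = a·x + b·y + c and P-1 as origin, the differences give:
  70·a + (-65)·b = -0.13
  215·a + 60·b = +1.05
Eliminate b (×60 and ×(-65), subtract): 18175·a = 60.450 → a = ∂h/∂x = +0.003326
Back-substitute: b = ∂h/∂y = +0.005582.
Head at (185, -35) = 864.37 + (+0.003326)·(165) + (+0.005582)·(-160) = 864.03 ft.
That is lower than the 865.42 ft at P-3, so the point is downgradient.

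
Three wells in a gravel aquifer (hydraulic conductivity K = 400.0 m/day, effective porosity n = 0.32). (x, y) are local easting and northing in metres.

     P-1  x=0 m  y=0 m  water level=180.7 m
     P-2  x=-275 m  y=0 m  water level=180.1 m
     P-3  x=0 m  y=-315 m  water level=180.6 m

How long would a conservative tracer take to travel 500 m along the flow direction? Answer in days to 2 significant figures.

∂h/∂x = (180.1 − 180.7) / (-275 − 0) = +0.002182
∂h/∂y = (180.6 − 180.7) / (-315 − 0) = +0.0003175
|∇h| = √(0.002182² + 0.0003175²) = 0.002205
Seepage velocity v = K·i/n = 400.0 × 0.002205 / 0.32 = 2.756 m/day.
t = 500 / 2.756 = 181.4 days.

180 days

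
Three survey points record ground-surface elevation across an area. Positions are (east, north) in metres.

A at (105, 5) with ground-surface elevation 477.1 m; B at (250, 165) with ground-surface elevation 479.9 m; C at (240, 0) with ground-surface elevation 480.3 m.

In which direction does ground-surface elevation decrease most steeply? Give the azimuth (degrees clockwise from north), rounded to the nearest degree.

279°

Taking A as reference: B−A = (145, 160, +2.8); C−A = (135, -5, +3.2).
Determinant of the coordinate differences = 145·(-5) − 135·160 = -22325.
∂z/∂x = [(+2.8)·(-5) − (+3.2)·160] / -22325 = +0.02356
∂z/∂y = [145·(+3.2) − 135·(+2.8)] / -22325 = -0.003852
Steepest decrease is along −∇f: components (-0.02356 E, +0.003852 N).
Azimuth = atan2(-0.02356, +0.003852) = 279.3° ≈ 279°.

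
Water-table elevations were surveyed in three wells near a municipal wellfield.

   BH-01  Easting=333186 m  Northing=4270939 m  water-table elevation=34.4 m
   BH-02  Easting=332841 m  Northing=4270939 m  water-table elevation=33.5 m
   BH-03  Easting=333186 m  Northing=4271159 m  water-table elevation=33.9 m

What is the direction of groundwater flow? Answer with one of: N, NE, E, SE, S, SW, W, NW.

NW

∂h/∂x = (33.5 − 34.4) / (332841 − 333186) = +0.002609
∂h/∂y = (33.9 − 34.4) / (4271159 − 4270939) = -0.002273
Flow = −∇h = (-0.002609 east, +0.002273 north), which points northwest.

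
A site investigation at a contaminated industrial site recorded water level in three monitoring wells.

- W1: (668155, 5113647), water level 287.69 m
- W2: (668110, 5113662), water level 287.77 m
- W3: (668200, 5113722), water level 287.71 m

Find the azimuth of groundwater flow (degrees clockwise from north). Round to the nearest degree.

128°

Differences from W1: to W2 (Δx, Δy, Δh) = (-45, 15, +0.08); to W3 = (45, 75, +0.02).
Determinant of the coordinate differences = (-45)·75 − 45·15 = -4050.
∂h/∂x = [(+0.08)·75 − (+0.02)·15] / -4050 = -0.001407
∂h/∂y = [(-45)·(+0.02) − 45·(+0.08)] / -4050 = +0.001111
Flow direction (−∇h) has components (+0.001407 E, -0.001111 N).
Azimuth = atan2(E, N) = atan2(+0.001407, -0.001111) = 128.3° ≈ 128°.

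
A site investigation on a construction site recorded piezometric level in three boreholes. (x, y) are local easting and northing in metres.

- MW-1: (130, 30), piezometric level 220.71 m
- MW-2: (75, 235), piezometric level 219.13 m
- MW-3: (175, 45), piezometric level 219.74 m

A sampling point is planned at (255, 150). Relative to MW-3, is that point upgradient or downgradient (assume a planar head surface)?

downgradient

Taking MW-1 as reference: MW-2−MW-1 = (-55, 205, -1.58); MW-3−MW-1 = (45, 15, -0.97).
Determinant of the coordinate differences = (-55)·15 − 45·205 = -10050.
∂h/∂x = [(-1.58)·15 − (-0.97)·205] / -10050 = -0.01743
∂h/∂y = [(-55)·(-0.97) − 45·(-1.58)] / -10050 = -0.01238
Head at (255, 150) = 220.71 + (-0.01743)·(125) + (-0.01238)·(120) = 217.05 m.
That is lower than the 219.74 m at MW-3, so the point is downgradient.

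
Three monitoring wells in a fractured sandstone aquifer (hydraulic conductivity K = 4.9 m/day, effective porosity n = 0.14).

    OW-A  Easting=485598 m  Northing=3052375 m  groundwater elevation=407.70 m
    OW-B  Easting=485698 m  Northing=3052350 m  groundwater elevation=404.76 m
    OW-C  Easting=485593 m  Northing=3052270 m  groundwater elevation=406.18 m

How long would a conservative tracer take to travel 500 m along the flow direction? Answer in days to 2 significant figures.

Taking OW-A as reference: OW-B−OW-A = (100, -25, -2.94); OW-C−OW-A = (-5, -105, -1.52).
Solve a·Δx + b·Δy = Δh: det = 100·(-105) − (-5)·(-25) = -10625.
∂h/∂x = [(-2.94)·(-105) − (-1.52)·(-25)] / -10625 = -0.02548
∂h/∂y = [100·(-1.52) − (-5)·(-2.94)] / -10625 = +0.01569
|∇h| = √(-0.02548² + 0.01569²) = 0.02992
Seepage velocity v = K·i/n = 4.9 × 0.02992 / 0.14 = 1.047 m/day.
t = 500 / 1.047 = 477.6 days.

480 days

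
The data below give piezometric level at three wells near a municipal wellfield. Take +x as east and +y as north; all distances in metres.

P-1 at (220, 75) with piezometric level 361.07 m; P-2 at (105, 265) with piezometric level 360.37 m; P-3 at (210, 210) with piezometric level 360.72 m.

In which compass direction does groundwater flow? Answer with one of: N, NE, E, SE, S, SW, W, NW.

Three-point gradient (reference P-1): Δ to P-2 = (-115, 190, -0.70), Δ to P-3 = (-10, 135, -0.35).
∂h/∂x = +0.002055, ∂h/∂y = -0.002440 (det = -13625).
Flow = −∇h = (-0.002055 east, +0.002440 north), which points northwest.

NW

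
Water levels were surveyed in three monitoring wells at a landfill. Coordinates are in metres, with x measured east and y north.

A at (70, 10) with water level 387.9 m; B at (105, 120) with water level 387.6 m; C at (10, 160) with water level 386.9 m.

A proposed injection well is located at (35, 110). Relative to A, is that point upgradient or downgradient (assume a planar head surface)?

With h = a·x + b·y + c and A as origin, the differences give:
  35·a + 110·b = -0.3
  (-60)·a + 150·b = -1.0
Eliminate b (×150 and ×110, subtract): 11850·a = 65.00 → a = ∂h/∂x = +0.005485
Back-substitute: b = ∂h/∂y = -0.004473.
Head at (35, 110) = 387.9 + (+0.005485)·(-35) + (-0.004473)·(100) = 387.26 m.
That is lower than the 387.9 m at A, so the point is downgradient.

downgradient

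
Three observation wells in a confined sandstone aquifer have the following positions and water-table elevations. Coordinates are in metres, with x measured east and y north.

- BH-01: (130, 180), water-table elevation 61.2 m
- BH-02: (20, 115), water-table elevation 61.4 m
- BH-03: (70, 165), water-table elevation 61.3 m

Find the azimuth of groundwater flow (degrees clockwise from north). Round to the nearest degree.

With h = a·x + b·y + c and BH-01 as origin, the differences give:
  (-110)·a + (-65)·b = +0.2
  (-60)·a + (-15)·b = +0.1
Eliminate b (×(-15) and ×(-65), subtract): -2250·a = 3.50 → a = ∂h/∂x = -0.001556
Back-substitute: b = ∂h/∂y = -0.0004444.
Flow direction (−∇h) has components (+0.001556 E, +0.0004444 N).
Azimuth = atan2(E, N) = atan2(+0.001556, +0.0004444) = 74.1° ≈ 074°.

074°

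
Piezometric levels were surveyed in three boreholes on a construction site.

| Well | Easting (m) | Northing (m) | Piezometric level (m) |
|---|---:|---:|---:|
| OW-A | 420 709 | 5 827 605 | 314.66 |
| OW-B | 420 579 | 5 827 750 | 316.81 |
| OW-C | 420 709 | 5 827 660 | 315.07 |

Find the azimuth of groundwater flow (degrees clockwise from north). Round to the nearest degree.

Differences from OW-A: to OW-B (Δx, Δy, Δh) = (-130, 145, +2.15); to OW-C = (0, 55, +0.41).
Determinant of the coordinate differences = (-130)·55 − 0·145 = -7150.
∂h/∂x = [(+2.15)·55 − (+0.41)·145] / -7150 = -0.008224
∂h/∂y = [(-130)·(+0.41) − 0·(+2.15)] / -7150 = +0.007455
Flow direction (−∇h) has components (+0.008224 E, -0.007455 N).
Azimuth = atan2(E, N) = atan2(+0.008224, -0.007455) = 132.2° ≈ 132°.

132°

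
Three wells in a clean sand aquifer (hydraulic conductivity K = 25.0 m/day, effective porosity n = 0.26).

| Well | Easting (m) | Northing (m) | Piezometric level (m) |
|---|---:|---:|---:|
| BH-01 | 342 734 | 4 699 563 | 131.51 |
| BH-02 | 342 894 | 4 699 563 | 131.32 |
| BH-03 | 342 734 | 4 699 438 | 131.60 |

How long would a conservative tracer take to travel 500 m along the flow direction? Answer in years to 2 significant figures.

∂h/∂x = (131.32 − 131.51) / (342894 − 342734) = -0.001187
∂h/∂y = (131.60 − 131.51) / (4699438 − 4699563) = -0.0007200
|∇h| = √(-0.001187² + -0.0007200²) = 0.001388
Seepage velocity v = K·i/n = 25.0 × 0.001388 / 0.26 = 0.1335 m/day.
t = 500 / 0.1335 = 3745 days = 10.3 years.

10 years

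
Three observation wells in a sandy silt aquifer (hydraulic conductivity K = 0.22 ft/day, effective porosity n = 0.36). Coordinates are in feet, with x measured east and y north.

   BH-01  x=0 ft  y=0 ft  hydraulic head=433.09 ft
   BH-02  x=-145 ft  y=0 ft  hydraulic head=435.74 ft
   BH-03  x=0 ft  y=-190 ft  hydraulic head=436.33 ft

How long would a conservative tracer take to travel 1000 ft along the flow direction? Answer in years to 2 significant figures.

∂h/∂x = (435.74 − 433.09) / (-145 − 0) = -0.01828
∂h/∂y = (436.33 − 433.09) / (-190 − 0) = -0.01705
|∇h| = √(-0.01828² + -0.01705²) = 0.025
Seepage velocity v = K·i/n = 0.22 × 0.025 / 0.36 = 0.01528 ft/day.
t = 1000 / 0.01528 = 6.545e+04 days = 179 years.

180 years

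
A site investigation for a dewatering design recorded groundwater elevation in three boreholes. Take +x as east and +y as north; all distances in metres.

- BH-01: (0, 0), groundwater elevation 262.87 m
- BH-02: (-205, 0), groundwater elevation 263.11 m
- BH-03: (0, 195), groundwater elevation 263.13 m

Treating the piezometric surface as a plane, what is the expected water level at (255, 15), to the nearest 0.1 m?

∂h/∂x = (263.11 − 262.87) / (-205 − 0) = -0.001171
∂h/∂y = (263.13 − 262.87) / (195 − 0) = +0.001333
h(255, 15) = 262.87 + (-0.001171)·(255) + (+0.001333)·(15) = 262.87 -0.299 +0.020 = 262.591 m.

262.6 m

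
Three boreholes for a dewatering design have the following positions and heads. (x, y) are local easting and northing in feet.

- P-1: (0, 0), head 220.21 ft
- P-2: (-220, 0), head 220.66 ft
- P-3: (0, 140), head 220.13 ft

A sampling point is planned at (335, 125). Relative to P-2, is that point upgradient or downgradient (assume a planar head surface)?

∂h/∂x = (220.66 − 220.21) / (-220 − 0) = -0.002045
∂h/∂y = (220.13 − 220.21) / (140 − 0) = -0.0005714
Head at (335, 125) = 220.21 + (-0.002045)·(335) + (-0.0005714)·(125) = 219.45 ft.
That is lower than the 220.66 ft at P-2, so the point is downgradient.

downgradient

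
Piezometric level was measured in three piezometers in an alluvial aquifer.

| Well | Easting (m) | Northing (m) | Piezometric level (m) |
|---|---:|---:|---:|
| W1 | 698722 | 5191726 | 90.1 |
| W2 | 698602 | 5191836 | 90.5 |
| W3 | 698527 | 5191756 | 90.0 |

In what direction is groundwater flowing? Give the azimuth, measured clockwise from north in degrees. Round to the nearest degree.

194°

With h = a·x + b·y + c and W1 as origin, the differences give:
  (-120)·a + 110·b = +0.4
  (-195)·a + 30·b = -0.1
Eliminate b (×30 and ×110, subtract): 17850·a = 23.00 → a = ∂h/∂x = +0.001289
Back-substitute: b = ∂h/∂y = +0.005042.
Flow direction (−∇h) has components (-0.001289 E, -0.005042 N).
Azimuth = atan2(E, N) = atan2(-0.001289, -0.005042) = 194.3° ≈ 194°.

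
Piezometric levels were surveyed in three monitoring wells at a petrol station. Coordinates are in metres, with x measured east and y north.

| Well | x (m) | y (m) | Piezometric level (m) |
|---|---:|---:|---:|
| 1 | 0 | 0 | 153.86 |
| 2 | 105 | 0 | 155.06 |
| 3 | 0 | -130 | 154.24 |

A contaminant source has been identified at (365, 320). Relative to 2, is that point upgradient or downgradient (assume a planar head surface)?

∂h/∂x = (155.06 − 153.86) / (105 − 0) = +0.01143
∂h/∂y = (154.24 − 153.86) / (-130 − 0) = -0.002923
Head at (365, 320) = 153.86 + (+0.01143)·(365) + (-0.002923)·(320) = 157.10 m.
That is higher than the 155.06 m at 2, so the point is upgradient.

upgradient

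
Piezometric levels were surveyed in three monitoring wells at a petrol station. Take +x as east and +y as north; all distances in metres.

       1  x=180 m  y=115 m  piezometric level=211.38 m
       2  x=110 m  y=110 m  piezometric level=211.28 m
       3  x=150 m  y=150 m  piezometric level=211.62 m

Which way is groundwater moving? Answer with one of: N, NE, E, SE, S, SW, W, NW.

S

Taking 1 as reference: 2−1 = (-70, -5, -0.10); 3−1 = (-30, 35, +0.24).
Solve a·Δx + b·Δy = Δh: det = (-70)·35 − (-30)·(-5) = -2600.
∂h/∂x = [(-0.10)·35 − (+0.24)·(-5)] / -2600 = +0.0008846
∂h/∂y = [(-70)·(+0.24) − (-30)·(-0.10)] / -2600 = +0.007615
Flow = −∇h = (-0.0008846 east, -0.007615 north), which points south.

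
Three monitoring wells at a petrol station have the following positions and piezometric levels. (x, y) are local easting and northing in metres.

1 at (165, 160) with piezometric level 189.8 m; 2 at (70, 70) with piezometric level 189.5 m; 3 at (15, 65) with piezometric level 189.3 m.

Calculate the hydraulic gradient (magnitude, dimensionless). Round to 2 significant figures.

0.0037

With h = a·x + b·y + c and 1 as origin, the differences give:
  (-95)·a + (-90)·b = -0.3
  (-150)·a + (-95)·b = -0.5
Eliminate b (×(-95) and ×(-90), subtract): -4475·a = -16.50 → a = ∂h/∂x = +0.003687
Back-substitute: b = ∂h/∂y = -0.0005587.
|∇h| = √(0.003687² + -0.0005587²) = 0.003729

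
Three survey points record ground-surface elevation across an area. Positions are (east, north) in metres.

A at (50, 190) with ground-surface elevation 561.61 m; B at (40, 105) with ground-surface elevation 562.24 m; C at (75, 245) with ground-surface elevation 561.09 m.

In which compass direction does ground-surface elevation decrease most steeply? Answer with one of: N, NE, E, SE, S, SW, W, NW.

NE

With z = a·x + b·y + c and A as origin, the differences give:
  (-10)·a + (-85)·b = +0.63
  25·a + 55·b = -0.52
Eliminate b (×55 and ×(-85), subtract): 1575·a = -9.550 → a = ∂z/∂x = -0.006063
Back-substitute: b = ∂z/∂y = -0.006698.
Steepest decrease is along −∇f = (+0.006063 E, +0.006698 N) → northeast.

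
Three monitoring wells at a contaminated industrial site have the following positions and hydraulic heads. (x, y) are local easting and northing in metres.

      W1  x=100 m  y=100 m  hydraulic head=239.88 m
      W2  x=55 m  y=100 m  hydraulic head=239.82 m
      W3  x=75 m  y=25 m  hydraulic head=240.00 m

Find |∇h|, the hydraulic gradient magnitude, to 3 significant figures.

0.00244

Taking W1 as reference: W2−W1 = (-45, 0, -0.06); W3−W1 = (-25, -75, +0.12).
Determinant of the coordinate differences = (-45)·(-75) − (-25)·0 = 3375.
∂h/∂x = [(-0.06)·(-75) − (+0.12)·0] / 3375 = +0.001333
∂h/∂y = [(-45)·(+0.12) − (-25)·(-0.06)] / 3375 = -0.002044
|∇h| = √(0.001333² + -0.002044²) = 0.00244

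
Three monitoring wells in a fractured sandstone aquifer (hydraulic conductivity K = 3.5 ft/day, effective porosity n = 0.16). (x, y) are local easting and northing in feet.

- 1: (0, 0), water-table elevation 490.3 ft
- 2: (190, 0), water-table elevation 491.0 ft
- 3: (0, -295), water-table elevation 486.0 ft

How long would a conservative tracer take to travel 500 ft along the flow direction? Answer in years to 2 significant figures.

∂h/∂x = (491.0 − 490.3) / (190 − 0) = +0.003684
∂h/∂y = (486.0 − 490.3) / (-295 − 0) = +0.01458
|∇h| = √(0.003684² + 0.01458²) = 0.01504
Seepage velocity v = K·i/n = 3.5 × 0.01504 / 0.16 = 0.329 ft/day.
t = 500 / 0.329 = 1520 days = 4.16 years.

4.2 years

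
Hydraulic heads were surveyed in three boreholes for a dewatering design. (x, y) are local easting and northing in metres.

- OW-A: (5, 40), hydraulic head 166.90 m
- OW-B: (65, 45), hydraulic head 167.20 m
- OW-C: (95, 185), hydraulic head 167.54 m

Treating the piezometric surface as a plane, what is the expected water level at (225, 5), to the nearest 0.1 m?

Three-point gradient (reference OW-A): Δ to OW-B = (60, 5, +0.30), Δ to OW-C = (90, 145, +0.64).
∂h/∂x = +0.004885, ∂h/∂y = +0.001382 (det = 8250).
h(225, 5) = 166.90 + (+0.004885)·(220) + (+0.001382)·(-35) = 166.90 +1.075 -0.048 = 167.926 m.

167.9 m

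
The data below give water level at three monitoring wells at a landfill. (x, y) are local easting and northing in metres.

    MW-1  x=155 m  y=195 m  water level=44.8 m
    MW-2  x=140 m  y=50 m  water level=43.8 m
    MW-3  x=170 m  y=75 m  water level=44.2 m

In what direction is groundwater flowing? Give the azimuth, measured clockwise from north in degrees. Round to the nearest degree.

Taking MW-1 as reference: MW-2−MW-1 = (-15, -145, -1.0); MW-3−MW-1 = (15, -120, -0.6).
Solve a·Δx + b·Δy = Δh: det = (-15)·(-120) − 15·(-145) = 3975.
∂h/∂x = [(-1.0)·(-120) − (-0.6)·(-145)] / 3975 = +0.008302
∂h/∂y = [(-15)·(-0.6) − 15·(-1.0)] / 3975 = +0.006038
Flow direction (−∇h) has components (-0.008302 E, -0.006038 N).
Azimuth = atan2(E, N) = atan2(-0.008302, -0.006038) = 234.0° ≈ 234°.

234°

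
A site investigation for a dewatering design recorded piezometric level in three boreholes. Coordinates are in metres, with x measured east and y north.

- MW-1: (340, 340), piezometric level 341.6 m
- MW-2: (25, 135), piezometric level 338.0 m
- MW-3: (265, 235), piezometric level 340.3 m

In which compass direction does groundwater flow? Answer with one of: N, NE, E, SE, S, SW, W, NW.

Differences from MW-1: to MW-2 (Δx, Δy, Δh) = (-315, -205, -3.6); to MW-3 = (-75, -105, -1.3).
Determinant of the coordinate differences = (-315)·(-105) − (-75)·(-205) = 17700.
∂h/∂x = [(-3.6)·(-105) − (-1.3)·(-205)] / 17700 = +0.006299
∂h/∂y = [(-315)·(-1.3) − (-75)·(-3.6)] / 17700 = +0.007881
Flow = −∇h = (-0.006299 east, -0.007881 north), which points southwest.

SW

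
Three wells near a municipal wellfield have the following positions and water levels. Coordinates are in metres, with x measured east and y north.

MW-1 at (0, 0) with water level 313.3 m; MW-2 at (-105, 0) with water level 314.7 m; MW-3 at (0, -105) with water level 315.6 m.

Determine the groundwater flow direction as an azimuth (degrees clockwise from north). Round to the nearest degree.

∂h/∂x = (314.7 − 313.3) / (-105 − 0) = -0.01333
∂h/∂y = (315.6 − 313.3) / (-105 − 0) = -0.02190
Flow direction (−∇h) has components (+0.01333 E, +0.02190 N).
Azimuth = atan2(E, N) = atan2(+0.01333, +0.02190) = 31.3° ≈ 031°.

031°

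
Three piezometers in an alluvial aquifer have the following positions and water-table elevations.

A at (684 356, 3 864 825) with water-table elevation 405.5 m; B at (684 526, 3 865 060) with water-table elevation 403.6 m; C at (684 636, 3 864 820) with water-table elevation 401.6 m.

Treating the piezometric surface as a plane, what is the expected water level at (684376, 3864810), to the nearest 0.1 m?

405.2 m

Differences from A: to B (Δx, Δy, Δh) = (170, 235, -1.9); to C = (280, -5, -3.9).
Solve a·Δx + b·Δy = Δh: det = 170·(-5) − 280·235 = -66650.
∂h/∂x = [(-1.9)·(-5) − (-3.9)·235] / -66650 = -0.01389
∂h/∂y = [170·(-3.9) − 280·(-1.9)] / -66650 = +0.001965
h(684376, 3864810) = 405.5 + (-0.01389)·(20) + (+0.001965)·(-15) = 405.5 -0.278 -0.029 = 405.193 m.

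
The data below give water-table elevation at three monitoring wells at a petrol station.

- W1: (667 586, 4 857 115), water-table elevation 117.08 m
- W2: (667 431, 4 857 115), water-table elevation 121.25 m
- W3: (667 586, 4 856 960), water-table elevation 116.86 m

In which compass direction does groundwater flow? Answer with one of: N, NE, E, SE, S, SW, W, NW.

E

∂h/∂x = (121.25 − 117.08) / (667431 − 667586) = -0.02690
∂h/∂y = (116.86 − 117.08) / (4856960 − 4857115) = +0.001419
Flow = −∇h = (+0.02690 east, -0.001419 north), which points east.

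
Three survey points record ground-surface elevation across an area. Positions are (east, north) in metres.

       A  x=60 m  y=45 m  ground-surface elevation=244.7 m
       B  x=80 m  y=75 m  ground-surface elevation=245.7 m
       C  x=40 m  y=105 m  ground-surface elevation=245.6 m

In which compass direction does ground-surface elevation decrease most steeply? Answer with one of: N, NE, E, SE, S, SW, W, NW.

With z = a·x + b·y + c and A as origin, the differences give:
  20·a + 30·b = +1.0
  (-20)·a + 60·b = +0.9
Eliminate b (×60 and ×30, subtract): 1800·a = 33.00 → a = ∂z/∂x = +0.01833
Back-substitute: b = ∂z/∂y = +0.02111.
Steepest decrease is along −∇f = (-0.01833 E, -0.02111 N) → southwest.

SW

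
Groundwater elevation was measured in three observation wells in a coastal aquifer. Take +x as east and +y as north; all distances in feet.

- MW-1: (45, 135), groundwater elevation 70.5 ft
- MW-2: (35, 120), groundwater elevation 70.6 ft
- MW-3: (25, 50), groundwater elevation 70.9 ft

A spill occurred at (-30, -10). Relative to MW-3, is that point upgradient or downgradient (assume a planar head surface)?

upgradient

Differences from MW-1: to MW-2 (Δx, Δy, Δh) = (-10, -15, +0.1); to MW-3 = (-20, -85, +0.4).
Solve a·Δx + b·Δy = Δh: det = (-10)·(-85) − (-20)·(-15) = 550.
∂h/∂x = [(+0.1)·(-85) − (+0.4)·(-15)] / 550 = -0.004545
∂h/∂y = [(-10)·(+0.4) − (-20)·(+0.1)] / 550 = -0.003636
Head at (-30, -10) = 70.5 + (-0.004545)·(-75) + (-0.003636)·(-145) = 71.37 ft.
That is higher than the 70.9 ft at MW-3, so the point is upgradient.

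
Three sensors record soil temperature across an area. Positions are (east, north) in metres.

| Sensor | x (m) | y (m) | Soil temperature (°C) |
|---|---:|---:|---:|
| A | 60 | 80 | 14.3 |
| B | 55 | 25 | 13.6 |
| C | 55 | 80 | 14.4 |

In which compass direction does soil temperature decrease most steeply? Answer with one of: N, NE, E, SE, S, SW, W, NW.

SE

Taking A as reference: B−A = (-5, -55, -0.7); C−A = (-5, 0, +0.1).
Solve a·Δx + b·Δy = ΔT: det = (-5)·0 − (-5)·(-55) = -275.
∂T/∂x = [(-0.7)·0 − (+0.1)·(-55)] / -275 = -0.02000
∂T/∂y = [(-5)·(+0.1) − (-5)·(-0.7)] / -275 = +0.01455
Steepest decrease is along −∇f = (+0.02000 E, -0.01455 N) → southeast.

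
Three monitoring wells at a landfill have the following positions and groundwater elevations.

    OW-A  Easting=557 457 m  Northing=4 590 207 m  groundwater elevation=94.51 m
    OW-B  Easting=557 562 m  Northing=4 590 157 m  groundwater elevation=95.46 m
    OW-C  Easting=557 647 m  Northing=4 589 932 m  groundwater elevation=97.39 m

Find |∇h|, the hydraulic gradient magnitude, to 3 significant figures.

0.00873

Differences from OW-A: to OW-B (Δx, Δy, Δh) = (105, -50, +0.95); to OW-C = (190, -275, +2.88).
Solve a·Δx + b·Δy = Δh: det = 105·(-275) − 190·(-50) = -19375.
∂h/∂x = [(+0.95)·(-275) − (+2.88)·(-50)] / -19375 = +0.006052
∂h/∂y = [105·(+2.88) − 190·(+0.95)] / -19375 = -0.006292
|∇h| = √(0.006052² + -0.006292²) = 0.00873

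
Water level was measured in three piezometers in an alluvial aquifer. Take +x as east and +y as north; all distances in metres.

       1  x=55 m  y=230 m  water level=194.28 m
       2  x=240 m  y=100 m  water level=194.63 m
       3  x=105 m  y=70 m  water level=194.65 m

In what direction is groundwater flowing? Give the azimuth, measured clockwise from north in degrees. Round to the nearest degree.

Differences from 1: to 2 (Δx, Δy, Δh) = (185, -130, +0.35); to 3 = (50, -160, +0.37).
Determinant of the coordinate differences = 185·(-160) − 50·(-130) = -23100.
∂h/∂x = [(+0.35)·(-160) − (+0.37)·(-130)] / -23100 = +0.0003420
∂h/∂y = [185·(+0.37) − 50·(+0.35)] / -23100 = -0.002206
Flow direction (−∇h) has components (-0.0003420 E, +0.002206 N).
Azimuth = atan2(E, N) = atan2(-0.0003420, +0.002206) = 351.2° ≈ 351°.

351°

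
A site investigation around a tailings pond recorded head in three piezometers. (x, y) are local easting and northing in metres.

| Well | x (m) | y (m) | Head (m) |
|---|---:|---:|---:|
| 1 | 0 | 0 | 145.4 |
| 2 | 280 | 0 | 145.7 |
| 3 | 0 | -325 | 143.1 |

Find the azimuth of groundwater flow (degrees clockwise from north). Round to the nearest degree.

∂h/∂x = (145.7 − 145.4) / (280 − 0) = +0.001071
∂h/∂y = (143.1 − 145.4) / (-325 − 0) = +0.007077
Flow direction (−∇h) has components (-0.001071 E, -0.007077 N).
Azimuth = atan2(E, N) = atan2(-0.001071, -0.007077) = 188.6° ≈ 189°.

189°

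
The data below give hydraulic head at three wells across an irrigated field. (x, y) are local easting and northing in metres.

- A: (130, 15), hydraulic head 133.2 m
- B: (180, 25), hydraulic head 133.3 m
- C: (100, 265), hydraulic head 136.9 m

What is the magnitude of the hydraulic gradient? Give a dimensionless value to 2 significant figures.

0.015

With h = a·x + b·y + c and A as origin, the differences give:
  50·a + 10·b = +0.1
  (-30)·a + 250·b = +3.7
Eliminate b (×250 and ×10, subtract): 12800·a = -12.00 → a = ∂h/∂x = -0.0009375
Back-substitute: b = ∂h/∂y = +0.01469.
|∇h| = √(-0.0009375² + 0.01469²) = 0.01472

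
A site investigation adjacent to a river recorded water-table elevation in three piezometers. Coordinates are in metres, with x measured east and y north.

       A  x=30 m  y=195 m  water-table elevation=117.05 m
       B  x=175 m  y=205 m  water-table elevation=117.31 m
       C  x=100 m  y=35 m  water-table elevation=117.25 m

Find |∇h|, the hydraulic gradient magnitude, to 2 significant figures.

0.0019

With h = a·x + b·y + c and A as origin, the differences give:
  145·a + 10·b = +0.26
  70·a + (-160)·b = +0.20
Eliminate b (×(-160) and ×10, subtract): -23900·a = -43.600 → a = ∂h/∂x = +0.001824
Back-substitute: b = ∂h/∂y = -0.0004519.
|∇h| = √(0.001824² + -0.0004519²) = 0.001879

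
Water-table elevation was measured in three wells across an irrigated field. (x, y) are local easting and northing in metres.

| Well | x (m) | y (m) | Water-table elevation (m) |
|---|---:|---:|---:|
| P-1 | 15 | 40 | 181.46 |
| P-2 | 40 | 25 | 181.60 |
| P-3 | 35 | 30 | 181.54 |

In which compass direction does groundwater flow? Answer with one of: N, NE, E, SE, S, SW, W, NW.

Three-point gradient (reference P-1): Δ to P-2 = (25, -15, +0.14), Δ to P-3 = (20, -10, +0.08).
∂h/∂x = -0.004000, ∂h/∂y = -0.01600 (det = 50).
Flow = −∇h = (+0.004000 east, +0.01600 north), which points north.

N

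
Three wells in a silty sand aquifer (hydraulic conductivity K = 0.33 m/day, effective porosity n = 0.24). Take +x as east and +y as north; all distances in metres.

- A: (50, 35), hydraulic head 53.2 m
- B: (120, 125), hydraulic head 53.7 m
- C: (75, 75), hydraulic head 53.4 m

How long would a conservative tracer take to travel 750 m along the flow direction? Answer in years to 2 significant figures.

330 years

With h = a·x + b·y + c and A as origin, the differences give:
  70·a + 90·b = +0.5
  25·a + 40·b = +0.2
Eliminate b (×40 and ×90, subtract): 550·a = 2.00 → a = ∂h/∂x = +0.003636
Back-substitute: b = ∂h/∂y = +0.002727.
|∇h| = √(0.003636² + 0.002727²) = 0.004545
Seepage velocity v = K·i/n = 0.33 × 0.004545 / 0.24 = 0.006249 m/day.
t = 750 / 0.006249 = 1.2e+05 days = 329 years.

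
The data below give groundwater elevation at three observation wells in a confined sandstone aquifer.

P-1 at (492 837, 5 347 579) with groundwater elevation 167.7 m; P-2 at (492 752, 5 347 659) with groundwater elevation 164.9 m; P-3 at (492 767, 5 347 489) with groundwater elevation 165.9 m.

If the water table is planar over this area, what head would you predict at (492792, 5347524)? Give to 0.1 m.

166.5 m

Taking P-1 as reference: P-2−P-1 = (-85, 80, -2.8); P-3−P-1 = (-70, -90, -1.8).
Determinant of the coordinate differences = (-85)·(-90) − (-70)·80 = 13250.
∂h/∂x = [(-2.8)·(-90) − (-1.8)·80] / 13250 = +0.02989
∂h/∂y = [(-85)·(-1.8) − (-70)·(-2.8)] / 13250 = -0.003245
h(492792, 5347524) = 167.7 + (+0.02989)·(-45) + (-0.003245)·(-55) = 167.7 -1.345 +0.178 = 166.534 m.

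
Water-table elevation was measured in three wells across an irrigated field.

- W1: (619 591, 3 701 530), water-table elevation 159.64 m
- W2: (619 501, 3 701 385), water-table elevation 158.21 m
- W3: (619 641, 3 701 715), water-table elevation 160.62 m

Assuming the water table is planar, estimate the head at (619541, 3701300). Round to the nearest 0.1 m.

158.6 m

With h = a·x + b·y + c and W1 as origin, the differences give:
  (-90)·a + (-145)·b = -1.43
  50·a + 185·b = +0.98
Eliminate b (×185 and ×(-145), subtract): -9400·a = -122.450 → a = ∂h/∂x = +0.01303
Back-substitute: b = ∂h/∂y = +0.001777.
h(619541, 3701300) = 159.64 + (+0.01303)·(-50) + (+0.001777)·(-230) = 159.64 -0.651 -0.409 = 158.580 m.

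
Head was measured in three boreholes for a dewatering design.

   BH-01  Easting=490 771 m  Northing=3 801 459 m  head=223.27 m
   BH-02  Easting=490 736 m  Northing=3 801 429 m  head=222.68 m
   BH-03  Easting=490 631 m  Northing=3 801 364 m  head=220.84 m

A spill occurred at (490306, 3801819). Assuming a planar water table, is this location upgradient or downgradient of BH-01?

downgradient

Differences from BH-01: to BH-02 (Δx, Δy, Δh) = (-35, -30, -0.59); to BH-03 = (-140, -95, -2.43).
Determinant of the coordinate differences = (-35)·(-95) − (-140)·(-30) = -875.
∂h/∂x = [(-0.59)·(-95) − (-2.43)·(-30)] / -875 = +0.01926
∂h/∂y = [(-35)·(-2.43) − (-140)·(-0.59)] / -875 = -0.002800
Head at (490306, 3801819) = 223.27 + (+0.01926)·(-465) + (-0.002800)·(360) = 213.31 m.
That is lower than the 223.27 m at BH-01, so the point is downgradient.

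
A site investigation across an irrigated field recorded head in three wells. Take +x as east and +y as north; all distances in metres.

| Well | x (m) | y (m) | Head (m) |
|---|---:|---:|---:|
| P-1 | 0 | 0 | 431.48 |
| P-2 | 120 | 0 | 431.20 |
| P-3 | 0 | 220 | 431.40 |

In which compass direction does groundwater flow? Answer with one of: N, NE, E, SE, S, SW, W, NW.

∂h/∂x = (431.20 − 431.48) / (120 − 0) = -0.002333
∂h/∂y = (431.40 − 431.48) / (220 − 0) = -0.0003636
Flow = −∇h = (+0.002333 east, +0.0003636 north), which points east.

E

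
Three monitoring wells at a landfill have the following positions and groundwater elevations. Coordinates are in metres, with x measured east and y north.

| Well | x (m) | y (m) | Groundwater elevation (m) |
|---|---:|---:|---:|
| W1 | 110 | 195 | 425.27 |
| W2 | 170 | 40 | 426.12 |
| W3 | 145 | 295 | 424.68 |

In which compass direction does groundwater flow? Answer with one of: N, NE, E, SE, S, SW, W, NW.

N

Three-point gradient (reference W1): Δ to W2 = (60, -155, +0.85), Δ to W3 = (35, 100, -0.59).
∂h/∂x = -0.0005646, ∂h/∂y = -0.005702 (det = 11425).
Flow = −∇h = (+0.0005646 east, +0.005702 north), which points north.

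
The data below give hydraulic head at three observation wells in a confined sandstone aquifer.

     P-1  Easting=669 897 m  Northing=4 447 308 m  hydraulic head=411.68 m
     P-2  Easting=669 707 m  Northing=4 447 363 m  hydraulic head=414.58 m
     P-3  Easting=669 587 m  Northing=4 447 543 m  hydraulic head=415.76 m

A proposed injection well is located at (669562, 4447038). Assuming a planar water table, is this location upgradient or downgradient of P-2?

upgradient

Differences from P-1: to P-2 (Δx, Δy, Δh) = (-190, 55, +2.90); to P-3 = (-310, 235, +4.08).
Solve a·Δx + b·Δy = Δh: det = (-190)·235 − (-310)·55 = -27600.
∂h/∂x = [(+2.90)·235 − (+4.08)·55] / -27600 = -0.01656
∂h/∂y = [(-190)·(+4.08) − (-310)·(+2.90)] / -27600 = -0.004486
Head at (669562, 4447038) = 411.68 + (-0.01656)·(-335) + (-0.004486)·(-270) = 418.44 m.
That is higher than the 414.58 m at P-2, so the point is upgradient.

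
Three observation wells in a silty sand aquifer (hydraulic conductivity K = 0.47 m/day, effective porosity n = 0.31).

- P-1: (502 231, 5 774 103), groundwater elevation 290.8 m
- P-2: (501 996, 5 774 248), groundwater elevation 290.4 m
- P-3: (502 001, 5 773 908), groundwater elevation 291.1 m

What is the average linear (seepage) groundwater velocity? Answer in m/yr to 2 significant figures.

With h = a·x + b·y + c and P-1 as origin, the differences give:
  (-235)·a + 145·b = -0.4
  (-230)·a + (-195)·b = +0.3
Eliminate b (×(-195) and ×145, subtract): 79175·a = 34.50 → a = ∂h/∂x = +0.0004357
Back-substitute: b = ∂h/∂y = -0.002052.
|∇h| = √(0.0004357² + -0.002052²) = 0.002098
Seepage velocity v = K·i/n = 0.47 × 0.002098 / 0.31 = 0.003181 m/day = 1.162 m/yr.

1.2 m/yr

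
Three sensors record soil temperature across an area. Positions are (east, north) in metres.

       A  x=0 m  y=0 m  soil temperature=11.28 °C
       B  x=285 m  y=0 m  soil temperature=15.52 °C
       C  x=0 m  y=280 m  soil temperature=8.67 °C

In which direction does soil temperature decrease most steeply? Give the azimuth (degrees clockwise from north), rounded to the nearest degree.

∂T/∂x = (15.52 − 11.28) / (285 − 0) = +0.01488
∂T/∂y = (8.67 − 11.28) / (280 − 0) = -0.009321
Steepest decrease is along −∇f: components (-0.01488 E, +0.009321 N).
Azimuth = atan2(-0.01488, +0.009321) = 302.1° ≈ 302°.

302°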